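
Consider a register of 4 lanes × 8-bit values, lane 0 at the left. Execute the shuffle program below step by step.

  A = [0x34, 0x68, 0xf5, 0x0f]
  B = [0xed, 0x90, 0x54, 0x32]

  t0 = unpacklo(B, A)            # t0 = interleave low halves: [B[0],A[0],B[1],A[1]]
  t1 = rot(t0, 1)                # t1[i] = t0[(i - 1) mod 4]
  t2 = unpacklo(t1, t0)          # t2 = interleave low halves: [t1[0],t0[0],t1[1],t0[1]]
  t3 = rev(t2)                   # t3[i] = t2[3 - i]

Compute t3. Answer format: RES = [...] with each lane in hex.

RES = [0x34, 0xed, 0xed, 0x68]

  t0: ed 34 90 68
  t1: 68 ed 34 90
  t2: 68 ed ed 34
  t3: 34 ed ed 68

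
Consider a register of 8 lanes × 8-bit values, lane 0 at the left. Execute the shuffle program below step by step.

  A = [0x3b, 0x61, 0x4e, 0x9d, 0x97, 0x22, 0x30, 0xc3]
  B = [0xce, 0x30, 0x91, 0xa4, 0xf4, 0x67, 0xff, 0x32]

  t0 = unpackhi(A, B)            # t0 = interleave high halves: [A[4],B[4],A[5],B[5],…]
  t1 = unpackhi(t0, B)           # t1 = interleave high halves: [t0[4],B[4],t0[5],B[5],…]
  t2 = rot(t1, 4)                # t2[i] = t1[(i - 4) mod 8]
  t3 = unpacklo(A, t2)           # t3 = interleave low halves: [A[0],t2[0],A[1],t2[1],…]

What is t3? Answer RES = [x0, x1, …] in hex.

  t0: 97 f4 22 67 30 ff c3 32
  t1: 30 f4 ff 67 c3 ff 32 32
  t2: c3 ff 32 32 30 f4 ff 67
  t3: 3b c3 61 ff 4e 32 9d 32

RES = [ 0x3b  0xc3  0x61  0xff  0x4e  0x32  0x9d  0x32 ]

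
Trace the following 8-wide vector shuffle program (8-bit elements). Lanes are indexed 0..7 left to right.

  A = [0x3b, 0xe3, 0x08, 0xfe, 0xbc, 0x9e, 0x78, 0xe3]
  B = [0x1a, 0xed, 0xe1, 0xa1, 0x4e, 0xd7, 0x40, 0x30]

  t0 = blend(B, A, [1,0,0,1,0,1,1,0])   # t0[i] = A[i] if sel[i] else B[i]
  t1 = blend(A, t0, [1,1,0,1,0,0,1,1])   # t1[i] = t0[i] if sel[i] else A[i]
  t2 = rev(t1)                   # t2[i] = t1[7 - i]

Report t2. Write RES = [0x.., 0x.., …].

  t0: 3b ed e1 fe 4e 9e 78 30
  t1: 3b ed 08 fe bc 9e 78 30
  t2: 30 78 9e bc fe 08 ed 3b

RES = [ 0x30  0x78  0x9e  0xbc  0xfe  0x08  0xed  0x3b ]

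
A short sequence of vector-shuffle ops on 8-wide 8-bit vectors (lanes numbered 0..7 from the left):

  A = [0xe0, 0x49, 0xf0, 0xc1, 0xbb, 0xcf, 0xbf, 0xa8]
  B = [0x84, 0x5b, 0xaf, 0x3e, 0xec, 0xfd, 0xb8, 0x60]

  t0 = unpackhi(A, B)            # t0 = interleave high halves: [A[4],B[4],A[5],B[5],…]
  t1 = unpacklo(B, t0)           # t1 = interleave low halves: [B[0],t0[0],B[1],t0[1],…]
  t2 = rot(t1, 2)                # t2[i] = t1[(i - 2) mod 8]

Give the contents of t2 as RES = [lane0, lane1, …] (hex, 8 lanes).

t0 = [0xbb, 0xec, 0xcf, 0xfd, 0xbf, 0xb8, 0xa8, 0x60]
t1 = [0x84, 0xbb, 0x5b, 0xec, 0xaf, 0xcf, 0x3e, 0xfd]
t2 = [0x3e, 0xfd, 0x84, 0xbb, 0x5b, 0xec, 0xaf, 0xcf]

RES = [0x3e, 0xfd, 0x84, 0xbb, 0x5b, 0xec, 0xaf, 0xcf]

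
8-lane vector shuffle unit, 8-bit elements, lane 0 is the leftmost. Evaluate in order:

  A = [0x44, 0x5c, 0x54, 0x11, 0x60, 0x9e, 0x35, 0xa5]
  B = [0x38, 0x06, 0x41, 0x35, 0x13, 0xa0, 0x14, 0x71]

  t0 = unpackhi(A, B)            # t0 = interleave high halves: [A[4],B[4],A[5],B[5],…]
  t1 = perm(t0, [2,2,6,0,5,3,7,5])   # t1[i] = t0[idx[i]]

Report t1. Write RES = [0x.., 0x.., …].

RES = [ 0x9e  0x9e  0xa5  0x60  0x14  0xa0  0x71  0x14 ]

  t0: 60 13 9e a0 35 14 a5 71
  t1: 9e 9e a5 60 14 a0 71 14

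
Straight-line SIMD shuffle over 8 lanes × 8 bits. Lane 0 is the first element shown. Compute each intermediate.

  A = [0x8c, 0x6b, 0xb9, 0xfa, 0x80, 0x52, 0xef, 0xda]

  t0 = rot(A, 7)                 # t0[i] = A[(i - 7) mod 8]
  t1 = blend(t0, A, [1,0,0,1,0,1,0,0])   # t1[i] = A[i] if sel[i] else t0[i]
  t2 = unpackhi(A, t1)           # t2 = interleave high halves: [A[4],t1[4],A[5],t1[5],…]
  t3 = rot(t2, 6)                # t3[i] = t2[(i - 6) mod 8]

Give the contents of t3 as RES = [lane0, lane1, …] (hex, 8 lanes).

t0 = [0x6b, 0xb9, 0xfa, 0x80, 0x52, 0xef, 0xda, 0x8c]
t1 = [0x8c, 0xb9, 0xfa, 0xfa, 0x52, 0x52, 0xda, 0x8c]
t2 = [0x80, 0x52, 0x52, 0x52, 0xef, 0xda, 0xda, 0x8c]
t3 = [0x52, 0x52, 0xef, 0xda, 0xda, 0x8c, 0x80, 0x52]

RES = [0x52, 0x52, 0xef, 0xda, 0xda, 0x8c, 0x80, 0x52]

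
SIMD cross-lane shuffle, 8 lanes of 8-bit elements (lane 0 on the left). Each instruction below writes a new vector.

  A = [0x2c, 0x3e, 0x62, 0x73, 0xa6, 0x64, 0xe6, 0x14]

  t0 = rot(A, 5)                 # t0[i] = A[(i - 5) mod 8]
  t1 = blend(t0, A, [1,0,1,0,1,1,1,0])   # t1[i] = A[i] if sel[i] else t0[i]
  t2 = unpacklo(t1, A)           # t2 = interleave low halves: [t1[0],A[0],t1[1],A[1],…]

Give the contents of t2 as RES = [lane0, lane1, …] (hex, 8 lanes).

RES = [ 0x2c  0x2c  0xa6  0x3e  0x62  0x62  0xe6  0x73 ]

  t0: 73 a6 64 e6 14 2c 3e 62
  t1: 2c a6 62 e6 a6 64 e6 62
  t2: 2c 2c a6 3e 62 62 e6 73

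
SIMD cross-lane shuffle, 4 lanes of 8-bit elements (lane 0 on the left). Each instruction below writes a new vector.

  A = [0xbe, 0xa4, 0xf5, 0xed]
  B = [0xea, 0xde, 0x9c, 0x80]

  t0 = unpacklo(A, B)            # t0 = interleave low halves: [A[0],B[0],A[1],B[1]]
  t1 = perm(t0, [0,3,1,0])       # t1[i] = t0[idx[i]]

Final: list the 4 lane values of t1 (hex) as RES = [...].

RES = [0xbe, 0xde, 0xea, 0xbe]

→ t0 |be|ea|a4|de|
→ t1 |be|de|ea|be|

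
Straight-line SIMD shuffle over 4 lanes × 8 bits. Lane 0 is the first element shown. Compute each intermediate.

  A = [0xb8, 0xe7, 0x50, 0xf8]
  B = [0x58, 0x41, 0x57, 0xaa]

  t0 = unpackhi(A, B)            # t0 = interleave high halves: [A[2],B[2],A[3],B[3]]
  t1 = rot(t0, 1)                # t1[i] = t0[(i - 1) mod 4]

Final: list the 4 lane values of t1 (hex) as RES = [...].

RES = [ 0xaa  0x50  0x57  0xf8 ]

  t0: 50 57 f8 aa
  t1: aa 50 57 f8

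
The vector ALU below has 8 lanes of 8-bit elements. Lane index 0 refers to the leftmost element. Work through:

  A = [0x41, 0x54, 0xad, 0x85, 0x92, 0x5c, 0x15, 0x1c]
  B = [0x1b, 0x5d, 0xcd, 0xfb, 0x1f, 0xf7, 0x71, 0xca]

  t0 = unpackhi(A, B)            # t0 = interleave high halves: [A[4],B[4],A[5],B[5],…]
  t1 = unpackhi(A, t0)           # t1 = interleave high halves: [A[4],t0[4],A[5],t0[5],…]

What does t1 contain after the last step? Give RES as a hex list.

→ t0 |92|1f|5c|f7|15|71|1c|ca|
→ t1 |92|15|5c|71|15|1c|1c|ca|

RES = [0x92, 0x15, 0x5c, 0x71, 0x15, 0x1c, 0x1c, 0xca]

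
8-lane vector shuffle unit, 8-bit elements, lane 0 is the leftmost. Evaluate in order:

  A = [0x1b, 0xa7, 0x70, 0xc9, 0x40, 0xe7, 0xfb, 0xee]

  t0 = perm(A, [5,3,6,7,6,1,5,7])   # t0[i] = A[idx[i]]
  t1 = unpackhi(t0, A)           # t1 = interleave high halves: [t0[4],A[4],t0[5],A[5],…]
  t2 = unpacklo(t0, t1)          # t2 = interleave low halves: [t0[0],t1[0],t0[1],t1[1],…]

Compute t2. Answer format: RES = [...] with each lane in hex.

→ t0 |e7|c9|fb|ee|fb|a7|e7|ee|
→ t1 |fb|40|a7|e7|e7|fb|ee|ee|
→ t2 |e7|fb|c9|40|fb|a7|ee|e7|

RES = [ 0xe7  0xfb  0xc9  0x40  0xfb  0xa7  0xee  0xe7 ]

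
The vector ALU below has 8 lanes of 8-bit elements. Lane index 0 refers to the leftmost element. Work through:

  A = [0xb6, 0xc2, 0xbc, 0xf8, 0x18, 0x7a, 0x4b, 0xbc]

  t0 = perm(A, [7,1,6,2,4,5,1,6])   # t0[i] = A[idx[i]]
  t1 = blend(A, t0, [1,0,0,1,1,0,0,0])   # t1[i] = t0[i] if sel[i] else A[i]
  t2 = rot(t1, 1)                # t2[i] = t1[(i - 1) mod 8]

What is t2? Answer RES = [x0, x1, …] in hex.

RES = [ 0xbc  0xbc  0xc2  0xbc  0xbc  0x18  0x7a  0x4b ]

t0 = [0xbc, 0xc2, 0x4b, 0xbc, 0x18, 0x7a, 0xc2, 0x4b]
t1 = [0xbc, 0xc2, 0xbc, 0xbc, 0x18, 0x7a, 0x4b, 0xbc]
t2 = [0xbc, 0xbc, 0xc2, 0xbc, 0xbc, 0x18, 0x7a, 0x4b]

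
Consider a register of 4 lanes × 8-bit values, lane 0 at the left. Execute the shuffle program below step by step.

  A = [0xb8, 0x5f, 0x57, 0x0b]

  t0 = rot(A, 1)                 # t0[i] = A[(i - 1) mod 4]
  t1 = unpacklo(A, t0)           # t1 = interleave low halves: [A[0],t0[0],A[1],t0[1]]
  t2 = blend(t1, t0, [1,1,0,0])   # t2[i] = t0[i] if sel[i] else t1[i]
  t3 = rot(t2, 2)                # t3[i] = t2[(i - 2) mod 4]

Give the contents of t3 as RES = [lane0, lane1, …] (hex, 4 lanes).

RES = [0x5f, 0xb8, 0x0b, 0xb8]

  t0: 0b b8 5f 57
  t1: b8 0b 5f b8
  t2: 0b b8 5f b8
  t3: 5f b8 0b b8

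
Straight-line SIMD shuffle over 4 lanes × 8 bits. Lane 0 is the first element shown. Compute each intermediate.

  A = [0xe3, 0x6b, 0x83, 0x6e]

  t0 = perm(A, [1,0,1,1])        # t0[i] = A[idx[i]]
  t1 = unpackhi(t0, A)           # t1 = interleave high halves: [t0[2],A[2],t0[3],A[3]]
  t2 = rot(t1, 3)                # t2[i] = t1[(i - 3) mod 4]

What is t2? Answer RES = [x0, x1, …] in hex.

RES = [0x83, 0x6b, 0x6e, 0x6b]

  t0: 6b e3 6b 6b
  t1: 6b 83 6b 6e
  t2: 83 6b 6e 6b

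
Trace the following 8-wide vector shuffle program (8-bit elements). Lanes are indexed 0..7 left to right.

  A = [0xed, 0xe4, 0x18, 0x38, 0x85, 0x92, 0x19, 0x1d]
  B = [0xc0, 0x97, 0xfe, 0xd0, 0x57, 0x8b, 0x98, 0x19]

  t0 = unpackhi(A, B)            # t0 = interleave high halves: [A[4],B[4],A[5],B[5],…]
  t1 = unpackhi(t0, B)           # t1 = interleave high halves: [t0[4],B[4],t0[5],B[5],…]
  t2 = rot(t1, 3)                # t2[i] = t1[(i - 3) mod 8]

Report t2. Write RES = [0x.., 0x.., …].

t0 = [0x85, 0x57, 0x92, 0x8b, 0x19, 0x98, 0x1d, 0x19]
t1 = [0x19, 0x57, 0x98, 0x8b, 0x1d, 0x98, 0x19, 0x19]
t2 = [0x98, 0x19, 0x19, 0x19, 0x57, 0x98, 0x8b, 0x1d]

RES = [ 0x98  0x19  0x19  0x19  0x57  0x98  0x8b  0x1d ]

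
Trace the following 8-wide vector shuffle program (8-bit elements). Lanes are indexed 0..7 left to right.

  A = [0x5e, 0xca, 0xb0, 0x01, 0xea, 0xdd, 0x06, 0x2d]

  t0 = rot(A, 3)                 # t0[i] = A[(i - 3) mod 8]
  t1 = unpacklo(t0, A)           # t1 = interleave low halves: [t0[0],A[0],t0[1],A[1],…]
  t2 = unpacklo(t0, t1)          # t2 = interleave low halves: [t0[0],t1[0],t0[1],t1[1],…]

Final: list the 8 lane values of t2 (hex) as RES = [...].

RES = [ 0xdd  0xdd  0x06  0x5e  0x2d  0x06  0x5e  0xca ]

  t0: dd 06 2d 5e ca b0 01 ea
  t1: dd 5e 06 ca 2d b0 5e 01
  t2: dd dd 06 5e 2d 06 5e ca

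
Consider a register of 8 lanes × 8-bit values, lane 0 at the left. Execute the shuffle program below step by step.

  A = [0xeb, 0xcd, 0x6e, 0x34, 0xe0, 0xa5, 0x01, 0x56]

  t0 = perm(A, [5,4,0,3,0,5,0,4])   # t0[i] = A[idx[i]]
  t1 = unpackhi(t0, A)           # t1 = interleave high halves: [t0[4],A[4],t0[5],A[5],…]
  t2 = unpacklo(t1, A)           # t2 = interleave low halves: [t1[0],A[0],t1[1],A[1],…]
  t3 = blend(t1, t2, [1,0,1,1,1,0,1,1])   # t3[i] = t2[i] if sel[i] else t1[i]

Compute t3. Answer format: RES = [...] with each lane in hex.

  t0: a5 e0 eb 34 eb a5 eb e0
  t1: eb e0 a5 a5 eb 01 e0 56
  t2: eb eb e0 cd a5 6e a5 34
  t3: eb e0 e0 cd a5 01 a5 34

RES = [ 0xeb  0xe0  0xe0  0xcd  0xa5  0x01  0xa5  0x34 ]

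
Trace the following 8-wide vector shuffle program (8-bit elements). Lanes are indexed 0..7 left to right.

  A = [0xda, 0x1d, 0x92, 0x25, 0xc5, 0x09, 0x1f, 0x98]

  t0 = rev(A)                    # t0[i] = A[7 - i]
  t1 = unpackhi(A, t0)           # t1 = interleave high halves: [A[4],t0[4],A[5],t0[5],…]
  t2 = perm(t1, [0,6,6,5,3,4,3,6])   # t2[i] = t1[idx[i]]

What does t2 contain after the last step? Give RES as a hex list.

→ t0 |98|1f|09|c5|25|92|1d|da|
→ t1 |c5|25|09|92|1f|1d|98|da|
→ t2 |c5|98|98|1d|92|1f|92|98|

RES = [ 0xc5  0x98  0x98  0x1d  0x92  0x1f  0x92  0x98 ]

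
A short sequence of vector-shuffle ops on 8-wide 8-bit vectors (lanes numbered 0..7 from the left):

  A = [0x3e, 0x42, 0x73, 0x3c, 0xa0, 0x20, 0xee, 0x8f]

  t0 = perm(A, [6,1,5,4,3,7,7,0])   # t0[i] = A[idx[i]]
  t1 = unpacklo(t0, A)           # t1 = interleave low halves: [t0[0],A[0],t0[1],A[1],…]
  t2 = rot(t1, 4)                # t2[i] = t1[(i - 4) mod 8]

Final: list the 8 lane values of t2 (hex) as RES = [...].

→ t0 |ee|42|20|a0|3c|8f|8f|3e|
→ t1 |ee|3e|42|42|20|73|a0|3c|
→ t2 |20|73|a0|3c|ee|3e|42|42|

RES = [ 0x20  0x73  0xa0  0x3c  0xee  0x3e  0x42  0x42 ]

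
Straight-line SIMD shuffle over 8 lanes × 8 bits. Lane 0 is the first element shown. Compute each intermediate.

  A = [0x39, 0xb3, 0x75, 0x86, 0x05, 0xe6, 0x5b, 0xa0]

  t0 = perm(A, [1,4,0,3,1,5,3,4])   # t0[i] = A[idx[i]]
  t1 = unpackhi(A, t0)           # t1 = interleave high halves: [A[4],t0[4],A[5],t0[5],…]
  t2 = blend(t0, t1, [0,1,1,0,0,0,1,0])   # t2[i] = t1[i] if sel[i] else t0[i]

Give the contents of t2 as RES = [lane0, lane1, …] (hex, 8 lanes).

RES = [ 0xb3  0xb3  0xe6  0x86  0xb3  0xe6  0xa0  0x05 ]

→ t0 |b3|05|39|86|b3|e6|86|05|
→ t1 |05|b3|e6|e6|5b|86|a0|05|
→ t2 |b3|b3|e6|86|b3|e6|a0|05|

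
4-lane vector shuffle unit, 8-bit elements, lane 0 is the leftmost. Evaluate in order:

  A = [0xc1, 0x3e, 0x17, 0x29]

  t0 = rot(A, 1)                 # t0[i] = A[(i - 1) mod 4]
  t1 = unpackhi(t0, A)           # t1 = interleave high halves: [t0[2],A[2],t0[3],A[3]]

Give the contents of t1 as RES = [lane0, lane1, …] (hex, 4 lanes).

RES = [0x3e, 0x17, 0x17, 0x29]

t0 = [0x29, 0xc1, 0x3e, 0x17]
t1 = [0x3e, 0x17, 0x17, 0x29]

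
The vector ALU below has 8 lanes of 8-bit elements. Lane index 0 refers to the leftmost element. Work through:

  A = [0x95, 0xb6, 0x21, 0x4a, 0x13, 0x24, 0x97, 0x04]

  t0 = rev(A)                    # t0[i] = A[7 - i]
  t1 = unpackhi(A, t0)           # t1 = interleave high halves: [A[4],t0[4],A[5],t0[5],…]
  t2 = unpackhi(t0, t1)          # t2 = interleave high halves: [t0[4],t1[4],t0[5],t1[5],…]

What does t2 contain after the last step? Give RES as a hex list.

t0 = [0x04, 0x97, 0x24, 0x13, 0x4a, 0x21, 0xb6, 0x95]
t1 = [0x13, 0x4a, 0x24, 0x21, 0x97, 0xb6, 0x04, 0x95]
t2 = [0x4a, 0x97, 0x21, 0xb6, 0xb6, 0x04, 0x95, 0x95]

RES = [0x4a, 0x97, 0x21, 0xb6, 0xb6, 0x04, 0x95, 0x95]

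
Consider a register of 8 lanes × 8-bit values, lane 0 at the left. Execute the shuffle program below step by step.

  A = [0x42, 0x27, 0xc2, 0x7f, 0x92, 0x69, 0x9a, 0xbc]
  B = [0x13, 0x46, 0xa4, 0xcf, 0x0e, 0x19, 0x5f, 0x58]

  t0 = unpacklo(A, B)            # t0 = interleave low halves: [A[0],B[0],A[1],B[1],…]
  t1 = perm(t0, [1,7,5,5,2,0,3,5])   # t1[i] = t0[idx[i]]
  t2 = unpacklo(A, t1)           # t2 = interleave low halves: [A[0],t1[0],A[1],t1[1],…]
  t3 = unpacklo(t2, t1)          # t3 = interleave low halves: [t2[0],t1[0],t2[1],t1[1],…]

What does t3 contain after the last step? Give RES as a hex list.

  t0: 42 13 27 46 c2 a4 7f cf
  t1: 13 cf a4 a4 27 42 46 a4
  t2: 42 13 27 cf c2 a4 7f a4
  t3: 42 13 13 cf 27 a4 cf a4

RES = [ 0x42  0x13  0x13  0xcf  0x27  0xa4  0xcf  0xa4 ]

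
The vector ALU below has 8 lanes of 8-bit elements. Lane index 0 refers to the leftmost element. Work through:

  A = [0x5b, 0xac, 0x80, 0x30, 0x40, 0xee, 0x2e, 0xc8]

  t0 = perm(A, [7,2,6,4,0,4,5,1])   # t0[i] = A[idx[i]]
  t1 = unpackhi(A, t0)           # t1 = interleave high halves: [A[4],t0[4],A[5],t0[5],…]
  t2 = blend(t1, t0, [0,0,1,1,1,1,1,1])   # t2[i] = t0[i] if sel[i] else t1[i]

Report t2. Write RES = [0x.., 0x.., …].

  t0: c8 80 2e 40 5b 40 ee ac
  t1: 40 5b ee 40 2e ee c8 ac
  t2: 40 5b 2e 40 5b 40 ee ac

RES = [ 0x40  0x5b  0x2e  0x40  0x5b  0x40  0xee  0xac ]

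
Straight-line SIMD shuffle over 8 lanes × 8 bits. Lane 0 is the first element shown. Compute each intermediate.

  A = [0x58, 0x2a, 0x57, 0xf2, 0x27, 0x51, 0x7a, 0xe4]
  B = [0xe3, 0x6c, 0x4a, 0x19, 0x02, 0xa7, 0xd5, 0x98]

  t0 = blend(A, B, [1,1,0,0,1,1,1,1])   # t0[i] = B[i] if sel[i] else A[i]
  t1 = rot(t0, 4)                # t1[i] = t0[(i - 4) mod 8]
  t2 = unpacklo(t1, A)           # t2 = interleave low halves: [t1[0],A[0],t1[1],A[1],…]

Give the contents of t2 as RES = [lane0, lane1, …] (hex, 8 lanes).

t0 = [0xe3, 0x6c, 0x57, 0xf2, 0x02, 0xa7, 0xd5, 0x98]
t1 = [0x02, 0xa7, 0xd5, 0x98, 0xe3, 0x6c, 0x57, 0xf2]
t2 = [0x02, 0x58, 0xa7, 0x2a, 0xd5, 0x57, 0x98, 0xf2]

RES = [ 0x02  0x58  0xa7  0x2a  0xd5  0x57  0x98  0xf2 ]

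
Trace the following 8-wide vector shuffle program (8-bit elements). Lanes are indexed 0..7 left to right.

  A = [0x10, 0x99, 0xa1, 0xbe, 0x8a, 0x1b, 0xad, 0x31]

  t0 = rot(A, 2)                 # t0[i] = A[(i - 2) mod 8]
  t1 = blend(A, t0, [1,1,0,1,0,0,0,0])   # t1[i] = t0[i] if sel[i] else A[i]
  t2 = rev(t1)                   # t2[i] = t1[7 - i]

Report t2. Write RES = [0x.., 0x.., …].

  t0: ad 31 10 99 a1 be 8a 1b
  t1: ad 31 a1 99 8a 1b ad 31
  t2: 31 ad 1b 8a 99 a1 31 ad

RES = [0x31, 0xad, 0x1b, 0x8a, 0x99, 0xa1, 0x31, 0xad]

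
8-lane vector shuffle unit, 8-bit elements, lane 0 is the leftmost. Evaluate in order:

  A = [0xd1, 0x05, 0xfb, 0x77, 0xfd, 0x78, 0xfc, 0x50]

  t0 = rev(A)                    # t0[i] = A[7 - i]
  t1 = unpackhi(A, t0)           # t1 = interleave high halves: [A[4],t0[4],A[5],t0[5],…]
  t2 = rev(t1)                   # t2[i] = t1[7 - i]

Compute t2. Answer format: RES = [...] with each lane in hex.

t0 = [0x50, 0xfc, 0x78, 0xfd, 0x77, 0xfb, 0x05, 0xd1]
t1 = [0xfd, 0x77, 0x78, 0xfb, 0xfc, 0x05, 0x50, 0xd1]
t2 = [0xd1, 0x50, 0x05, 0xfc, 0xfb, 0x78, 0x77, 0xfd]

RES = [0xd1, 0x50, 0x05, 0xfc, 0xfb, 0x78, 0x77, 0xfd]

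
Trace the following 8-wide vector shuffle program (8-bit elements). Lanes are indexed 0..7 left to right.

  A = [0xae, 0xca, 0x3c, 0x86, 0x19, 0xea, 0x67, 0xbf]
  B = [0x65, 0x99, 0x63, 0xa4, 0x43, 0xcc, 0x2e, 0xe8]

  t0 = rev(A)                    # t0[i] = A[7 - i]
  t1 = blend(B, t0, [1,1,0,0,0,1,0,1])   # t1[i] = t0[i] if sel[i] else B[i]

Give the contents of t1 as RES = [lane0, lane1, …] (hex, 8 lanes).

RES = [0xbf, 0x67, 0x63, 0xa4, 0x43, 0x3c, 0x2e, 0xae]

→ t0 |bf|67|ea|19|86|3c|ca|ae|
→ t1 |bf|67|63|a4|43|3c|2e|ae|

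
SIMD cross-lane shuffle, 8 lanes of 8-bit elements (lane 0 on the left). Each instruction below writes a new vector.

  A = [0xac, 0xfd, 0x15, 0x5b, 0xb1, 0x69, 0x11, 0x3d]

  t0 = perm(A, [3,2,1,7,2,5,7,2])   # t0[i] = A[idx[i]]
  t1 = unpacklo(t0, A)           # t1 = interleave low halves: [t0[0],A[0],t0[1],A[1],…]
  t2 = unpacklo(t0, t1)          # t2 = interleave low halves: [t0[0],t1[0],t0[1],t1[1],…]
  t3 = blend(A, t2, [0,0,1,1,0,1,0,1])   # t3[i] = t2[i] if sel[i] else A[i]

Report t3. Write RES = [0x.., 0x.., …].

RES = [0xac, 0xfd, 0x15, 0xac, 0xb1, 0x15, 0x11, 0xfd]

  t0: 5b 15 fd 3d 15 69 3d 15
  t1: 5b ac 15 fd fd 15 3d 5b
  t2: 5b 5b 15 ac fd 15 3d fd
  t3: ac fd 15 ac b1 15 11 fd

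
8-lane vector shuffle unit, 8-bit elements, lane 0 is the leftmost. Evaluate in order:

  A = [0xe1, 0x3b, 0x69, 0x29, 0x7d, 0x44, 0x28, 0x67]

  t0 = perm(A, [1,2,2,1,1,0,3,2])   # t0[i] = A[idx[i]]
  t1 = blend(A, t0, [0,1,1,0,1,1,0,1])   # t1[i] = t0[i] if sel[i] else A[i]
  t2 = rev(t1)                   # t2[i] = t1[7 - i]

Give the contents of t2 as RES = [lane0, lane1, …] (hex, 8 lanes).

RES = [0x69, 0x28, 0xe1, 0x3b, 0x29, 0x69, 0x69, 0xe1]

→ t0 |3b|69|69|3b|3b|e1|29|69|
→ t1 |e1|69|69|29|3b|e1|28|69|
→ t2 |69|28|e1|3b|29|69|69|e1|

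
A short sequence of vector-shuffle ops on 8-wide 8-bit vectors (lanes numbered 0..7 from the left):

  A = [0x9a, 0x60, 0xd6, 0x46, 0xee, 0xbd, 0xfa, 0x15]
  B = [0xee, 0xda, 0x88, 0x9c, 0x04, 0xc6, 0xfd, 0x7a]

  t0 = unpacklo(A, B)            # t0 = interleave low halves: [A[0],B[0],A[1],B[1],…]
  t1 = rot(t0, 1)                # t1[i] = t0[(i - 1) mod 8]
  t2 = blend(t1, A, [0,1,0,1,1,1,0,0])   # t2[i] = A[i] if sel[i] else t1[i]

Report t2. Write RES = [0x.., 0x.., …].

RES = [ 0x9c  0x60  0xee  0x46  0xee  0xbd  0x88  0x46 ]

→ t0 |9a|ee|60|da|d6|88|46|9c|
→ t1 |9c|9a|ee|60|da|d6|88|46|
→ t2 |9c|60|ee|46|ee|bd|88|46|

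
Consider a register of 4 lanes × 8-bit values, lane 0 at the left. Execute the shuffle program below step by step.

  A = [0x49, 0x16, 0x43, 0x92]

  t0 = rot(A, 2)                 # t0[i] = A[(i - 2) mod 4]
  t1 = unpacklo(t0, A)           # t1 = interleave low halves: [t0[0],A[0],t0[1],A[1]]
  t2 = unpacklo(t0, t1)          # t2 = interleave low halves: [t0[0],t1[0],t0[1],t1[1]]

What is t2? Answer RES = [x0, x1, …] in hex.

RES = [ 0x43  0x43  0x92  0x49 ]

→ t0 |43|92|49|16|
→ t1 |43|49|92|16|
→ t2 |43|43|92|49|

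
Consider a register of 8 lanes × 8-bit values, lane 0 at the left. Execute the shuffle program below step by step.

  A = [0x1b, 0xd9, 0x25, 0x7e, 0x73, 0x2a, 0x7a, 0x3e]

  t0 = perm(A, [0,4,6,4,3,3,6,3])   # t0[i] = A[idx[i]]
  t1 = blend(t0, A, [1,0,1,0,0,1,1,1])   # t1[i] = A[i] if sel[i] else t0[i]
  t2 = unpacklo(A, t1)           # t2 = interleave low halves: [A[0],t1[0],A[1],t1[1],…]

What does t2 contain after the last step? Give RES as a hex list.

RES = [0x1b, 0x1b, 0xd9, 0x73, 0x25, 0x25, 0x7e, 0x73]

t0 = [0x1b, 0x73, 0x7a, 0x73, 0x7e, 0x7e, 0x7a, 0x7e]
t1 = [0x1b, 0x73, 0x25, 0x73, 0x7e, 0x2a, 0x7a, 0x3e]
t2 = [0x1b, 0x1b, 0xd9, 0x73, 0x25, 0x25, 0x7e, 0x73]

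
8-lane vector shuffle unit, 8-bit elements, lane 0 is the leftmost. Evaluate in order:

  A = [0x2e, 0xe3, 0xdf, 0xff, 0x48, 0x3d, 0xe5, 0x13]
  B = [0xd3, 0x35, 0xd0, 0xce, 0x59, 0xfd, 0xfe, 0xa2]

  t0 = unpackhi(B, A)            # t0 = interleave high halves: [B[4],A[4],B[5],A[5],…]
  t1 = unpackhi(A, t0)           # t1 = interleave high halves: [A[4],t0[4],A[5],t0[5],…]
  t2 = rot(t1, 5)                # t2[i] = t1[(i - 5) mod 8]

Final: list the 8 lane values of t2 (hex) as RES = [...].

RES = [0xe5, 0xe5, 0xa2, 0x13, 0x13, 0x48, 0xfe, 0x3d]

→ t0 |59|48|fd|3d|fe|e5|a2|13|
→ t1 |48|fe|3d|e5|e5|a2|13|13|
→ t2 |e5|e5|a2|13|13|48|fe|3d|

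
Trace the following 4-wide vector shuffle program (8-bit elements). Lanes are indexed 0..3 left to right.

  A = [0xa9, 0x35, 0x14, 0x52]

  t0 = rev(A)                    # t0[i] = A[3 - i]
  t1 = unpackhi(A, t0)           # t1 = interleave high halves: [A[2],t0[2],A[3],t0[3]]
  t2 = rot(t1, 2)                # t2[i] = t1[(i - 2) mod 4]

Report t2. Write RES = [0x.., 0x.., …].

RES = [0x52, 0xa9, 0x14, 0x35]

t0 = [0x52, 0x14, 0x35, 0xa9]
t1 = [0x14, 0x35, 0x52, 0xa9]
t2 = [0x52, 0xa9, 0x14, 0x35]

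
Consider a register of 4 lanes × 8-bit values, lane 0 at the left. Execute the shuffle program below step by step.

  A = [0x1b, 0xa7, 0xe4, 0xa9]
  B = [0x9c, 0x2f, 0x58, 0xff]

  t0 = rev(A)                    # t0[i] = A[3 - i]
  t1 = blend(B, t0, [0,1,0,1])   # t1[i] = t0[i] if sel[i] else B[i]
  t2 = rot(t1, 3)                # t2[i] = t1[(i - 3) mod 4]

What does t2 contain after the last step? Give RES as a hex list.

RES = [ 0xe4  0x58  0x1b  0x9c ]

  t0: a9 e4 a7 1b
  t1: 9c e4 58 1b
  t2: e4 58 1b 9c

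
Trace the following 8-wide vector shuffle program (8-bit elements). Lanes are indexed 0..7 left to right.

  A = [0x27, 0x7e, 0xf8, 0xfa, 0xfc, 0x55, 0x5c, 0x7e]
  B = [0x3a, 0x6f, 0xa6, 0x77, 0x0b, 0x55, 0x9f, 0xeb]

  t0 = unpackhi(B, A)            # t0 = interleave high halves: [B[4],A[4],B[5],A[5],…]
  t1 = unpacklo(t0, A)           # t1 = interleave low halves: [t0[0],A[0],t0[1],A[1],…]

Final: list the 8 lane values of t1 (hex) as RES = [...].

RES = [ 0x0b  0x27  0xfc  0x7e  0x55  0xf8  0x55  0xfa ]

→ t0 |0b|fc|55|55|9f|5c|eb|7e|
→ t1 |0b|27|fc|7e|55|f8|55|fa|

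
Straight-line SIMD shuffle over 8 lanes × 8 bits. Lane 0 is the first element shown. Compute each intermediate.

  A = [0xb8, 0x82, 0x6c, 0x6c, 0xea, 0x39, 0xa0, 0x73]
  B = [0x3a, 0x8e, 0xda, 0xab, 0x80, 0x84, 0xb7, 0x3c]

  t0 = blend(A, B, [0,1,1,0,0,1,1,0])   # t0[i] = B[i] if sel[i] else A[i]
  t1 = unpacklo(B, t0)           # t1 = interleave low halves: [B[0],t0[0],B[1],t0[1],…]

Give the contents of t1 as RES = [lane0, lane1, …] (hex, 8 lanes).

t0 = [0xb8, 0x8e, 0xda, 0x6c, 0xea, 0x84, 0xb7, 0x73]
t1 = [0x3a, 0xb8, 0x8e, 0x8e, 0xda, 0xda, 0xab, 0x6c]

RES = [ 0x3a  0xb8  0x8e  0x8e  0xda  0xda  0xab  0x6c ]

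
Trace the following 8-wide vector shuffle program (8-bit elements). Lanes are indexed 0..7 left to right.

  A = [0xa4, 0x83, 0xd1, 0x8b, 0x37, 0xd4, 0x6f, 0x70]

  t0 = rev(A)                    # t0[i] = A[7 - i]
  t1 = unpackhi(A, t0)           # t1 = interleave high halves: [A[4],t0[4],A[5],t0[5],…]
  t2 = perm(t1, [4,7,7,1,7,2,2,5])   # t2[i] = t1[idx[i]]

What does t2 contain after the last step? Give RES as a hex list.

RES = [0x6f, 0xa4, 0xa4, 0x8b, 0xa4, 0xd4, 0xd4, 0x83]

→ t0 |70|6f|d4|37|8b|d1|83|a4|
→ t1 |37|8b|d4|d1|6f|83|70|a4|
→ t2 |6f|a4|a4|8b|a4|d4|d4|83|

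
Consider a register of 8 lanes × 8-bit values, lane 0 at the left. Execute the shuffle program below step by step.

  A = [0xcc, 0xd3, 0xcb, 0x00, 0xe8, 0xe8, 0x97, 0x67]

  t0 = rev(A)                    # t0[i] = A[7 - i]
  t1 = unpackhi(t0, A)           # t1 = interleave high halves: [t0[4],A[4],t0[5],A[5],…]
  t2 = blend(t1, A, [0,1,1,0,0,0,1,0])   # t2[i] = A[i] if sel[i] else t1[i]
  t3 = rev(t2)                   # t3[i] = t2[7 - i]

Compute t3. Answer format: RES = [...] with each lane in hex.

RES = [0x67, 0x97, 0x97, 0xd3, 0xe8, 0xcb, 0xd3, 0x00]

t0 = [0x67, 0x97, 0xe8, 0xe8, 0x00, 0xcb, 0xd3, 0xcc]
t1 = [0x00, 0xe8, 0xcb, 0xe8, 0xd3, 0x97, 0xcc, 0x67]
t2 = [0x00, 0xd3, 0xcb, 0xe8, 0xd3, 0x97, 0x97, 0x67]
t3 = [0x67, 0x97, 0x97, 0xd3, 0xe8, 0xcb, 0xd3, 0x00]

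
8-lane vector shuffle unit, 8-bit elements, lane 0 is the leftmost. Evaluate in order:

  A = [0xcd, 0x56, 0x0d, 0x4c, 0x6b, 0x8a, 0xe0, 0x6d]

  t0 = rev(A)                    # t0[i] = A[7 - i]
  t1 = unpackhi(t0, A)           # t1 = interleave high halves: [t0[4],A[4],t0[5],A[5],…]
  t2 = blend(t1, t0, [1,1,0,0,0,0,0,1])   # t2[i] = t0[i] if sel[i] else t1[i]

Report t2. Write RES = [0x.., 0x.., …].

→ t0 |6d|e0|8a|6b|4c|0d|56|cd|
→ t1 |4c|6b|0d|8a|56|e0|cd|6d|
→ t2 |6d|e0|0d|8a|56|e0|cd|cd|

RES = [ 0x6d  0xe0  0x0d  0x8a  0x56  0xe0  0xcd  0xcd ]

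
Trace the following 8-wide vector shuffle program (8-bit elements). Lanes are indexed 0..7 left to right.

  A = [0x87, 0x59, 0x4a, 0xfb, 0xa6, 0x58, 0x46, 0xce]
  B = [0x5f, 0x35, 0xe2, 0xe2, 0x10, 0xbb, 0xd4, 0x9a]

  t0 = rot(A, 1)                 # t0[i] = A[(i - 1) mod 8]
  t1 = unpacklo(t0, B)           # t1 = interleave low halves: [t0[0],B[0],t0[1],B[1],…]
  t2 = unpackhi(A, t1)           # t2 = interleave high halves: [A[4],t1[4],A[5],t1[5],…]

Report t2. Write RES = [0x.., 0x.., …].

→ t0 |ce|87|59|4a|fb|a6|58|46|
→ t1 |ce|5f|87|35|59|e2|4a|e2|
→ t2 |a6|59|58|e2|46|4a|ce|e2|

RES = [ 0xa6  0x59  0x58  0xe2  0x46  0x4a  0xce  0xe2 ]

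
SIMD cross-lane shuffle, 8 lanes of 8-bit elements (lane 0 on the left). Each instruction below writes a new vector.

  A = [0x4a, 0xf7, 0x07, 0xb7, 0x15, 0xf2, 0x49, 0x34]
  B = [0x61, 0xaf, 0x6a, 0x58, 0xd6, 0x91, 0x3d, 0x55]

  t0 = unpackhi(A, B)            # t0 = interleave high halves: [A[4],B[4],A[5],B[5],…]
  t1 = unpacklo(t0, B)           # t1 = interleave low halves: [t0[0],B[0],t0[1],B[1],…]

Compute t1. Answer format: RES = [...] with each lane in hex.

RES = [0x15, 0x61, 0xd6, 0xaf, 0xf2, 0x6a, 0x91, 0x58]

  t0: 15 d6 f2 91 49 3d 34 55
  t1: 15 61 d6 af f2 6a 91 58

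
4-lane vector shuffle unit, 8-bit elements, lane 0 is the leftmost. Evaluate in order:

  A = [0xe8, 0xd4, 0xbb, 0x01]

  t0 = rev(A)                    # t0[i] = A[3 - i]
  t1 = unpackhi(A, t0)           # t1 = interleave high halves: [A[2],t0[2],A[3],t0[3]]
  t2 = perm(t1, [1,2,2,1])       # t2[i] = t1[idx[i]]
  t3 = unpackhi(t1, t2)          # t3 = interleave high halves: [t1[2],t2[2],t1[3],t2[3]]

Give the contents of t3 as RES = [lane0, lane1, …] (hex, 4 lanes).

RES = [ 0x01  0x01  0xe8  0xd4 ]

  t0: 01 bb d4 e8
  t1: bb d4 01 e8
  t2: d4 01 01 d4
  t3: 01 01 e8 d4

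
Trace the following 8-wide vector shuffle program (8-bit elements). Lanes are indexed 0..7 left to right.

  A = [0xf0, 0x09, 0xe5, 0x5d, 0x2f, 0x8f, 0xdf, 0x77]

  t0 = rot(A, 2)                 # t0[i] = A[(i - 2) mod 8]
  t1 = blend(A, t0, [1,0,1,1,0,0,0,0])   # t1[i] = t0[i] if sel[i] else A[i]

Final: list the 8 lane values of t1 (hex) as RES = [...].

t0 = [0xdf, 0x77, 0xf0, 0x09, 0xe5, 0x5d, 0x2f, 0x8f]
t1 = [0xdf, 0x09, 0xf0, 0x09, 0x2f, 0x8f, 0xdf, 0x77]

RES = [0xdf, 0x09, 0xf0, 0x09, 0x2f, 0x8f, 0xdf, 0x77]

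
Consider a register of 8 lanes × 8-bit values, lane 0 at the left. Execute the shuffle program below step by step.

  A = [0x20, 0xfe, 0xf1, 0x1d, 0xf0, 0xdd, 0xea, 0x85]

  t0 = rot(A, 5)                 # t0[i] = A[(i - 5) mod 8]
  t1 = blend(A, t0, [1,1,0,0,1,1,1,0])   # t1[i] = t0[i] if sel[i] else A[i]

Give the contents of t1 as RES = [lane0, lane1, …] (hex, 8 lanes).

→ t0 |1d|f0|dd|ea|85|20|fe|f1|
→ t1 |1d|f0|f1|1d|85|20|fe|85|

RES = [0x1d, 0xf0, 0xf1, 0x1d, 0x85, 0x20, 0xfe, 0x85]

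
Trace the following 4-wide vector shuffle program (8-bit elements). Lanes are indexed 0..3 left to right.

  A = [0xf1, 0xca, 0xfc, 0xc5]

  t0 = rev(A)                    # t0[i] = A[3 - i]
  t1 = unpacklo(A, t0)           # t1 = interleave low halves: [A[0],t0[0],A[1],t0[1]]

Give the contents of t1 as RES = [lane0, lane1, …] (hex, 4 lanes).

  t0: c5 fc ca f1
  t1: f1 c5 ca fc

RES = [0xf1, 0xc5, 0xca, 0xfc]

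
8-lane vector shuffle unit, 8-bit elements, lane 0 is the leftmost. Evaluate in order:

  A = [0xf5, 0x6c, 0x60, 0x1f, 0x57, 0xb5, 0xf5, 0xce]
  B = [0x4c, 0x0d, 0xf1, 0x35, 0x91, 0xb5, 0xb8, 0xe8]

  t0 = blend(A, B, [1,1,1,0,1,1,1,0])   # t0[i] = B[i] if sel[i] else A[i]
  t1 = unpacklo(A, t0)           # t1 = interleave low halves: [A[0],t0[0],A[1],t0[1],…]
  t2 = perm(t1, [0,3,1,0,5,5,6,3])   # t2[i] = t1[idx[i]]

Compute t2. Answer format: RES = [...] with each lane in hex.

RES = [ 0xf5  0x0d  0x4c  0xf5  0xf1  0xf1  0x1f  0x0d ]

t0 = [0x4c, 0x0d, 0xf1, 0x1f, 0x91, 0xb5, 0xb8, 0xce]
t1 = [0xf5, 0x4c, 0x6c, 0x0d, 0x60, 0xf1, 0x1f, 0x1f]
t2 = [0xf5, 0x0d, 0x4c, 0xf5, 0xf1, 0xf1, 0x1f, 0x0d]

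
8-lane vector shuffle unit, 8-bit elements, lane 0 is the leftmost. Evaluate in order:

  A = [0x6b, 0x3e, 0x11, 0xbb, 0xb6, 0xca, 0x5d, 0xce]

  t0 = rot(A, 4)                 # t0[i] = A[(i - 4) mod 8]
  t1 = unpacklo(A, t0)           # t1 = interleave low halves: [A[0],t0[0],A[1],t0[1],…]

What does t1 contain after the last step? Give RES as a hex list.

  t0: b6 ca 5d ce 6b 3e 11 bb
  t1: 6b b6 3e ca 11 5d bb ce

RES = [0x6b, 0xb6, 0x3e, 0xca, 0x11, 0x5d, 0xbb, 0xce]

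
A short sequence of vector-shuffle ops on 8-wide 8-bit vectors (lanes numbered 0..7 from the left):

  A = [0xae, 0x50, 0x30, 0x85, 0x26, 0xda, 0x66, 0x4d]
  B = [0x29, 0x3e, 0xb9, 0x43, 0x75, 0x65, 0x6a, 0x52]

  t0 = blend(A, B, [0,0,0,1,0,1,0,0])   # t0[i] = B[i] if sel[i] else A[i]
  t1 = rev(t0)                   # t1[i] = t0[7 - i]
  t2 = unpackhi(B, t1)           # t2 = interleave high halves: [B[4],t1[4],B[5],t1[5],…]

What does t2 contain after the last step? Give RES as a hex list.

→ t0 |ae|50|30|43|26|65|66|4d|
→ t1 |4d|66|65|26|43|30|50|ae|
→ t2 |75|43|65|30|6a|50|52|ae|

RES = [0x75, 0x43, 0x65, 0x30, 0x6a, 0x50, 0x52, 0xae]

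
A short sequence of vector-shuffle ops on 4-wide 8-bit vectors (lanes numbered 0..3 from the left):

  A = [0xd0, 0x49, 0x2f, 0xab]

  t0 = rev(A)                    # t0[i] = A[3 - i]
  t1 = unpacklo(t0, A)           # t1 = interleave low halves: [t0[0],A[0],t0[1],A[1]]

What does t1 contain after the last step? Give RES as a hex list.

t0 = [0xab, 0x2f, 0x49, 0xd0]
t1 = [0xab, 0xd0, 0x2f, 0x49]

RES = [0xab, 0xd0, 0x2f, 0x49]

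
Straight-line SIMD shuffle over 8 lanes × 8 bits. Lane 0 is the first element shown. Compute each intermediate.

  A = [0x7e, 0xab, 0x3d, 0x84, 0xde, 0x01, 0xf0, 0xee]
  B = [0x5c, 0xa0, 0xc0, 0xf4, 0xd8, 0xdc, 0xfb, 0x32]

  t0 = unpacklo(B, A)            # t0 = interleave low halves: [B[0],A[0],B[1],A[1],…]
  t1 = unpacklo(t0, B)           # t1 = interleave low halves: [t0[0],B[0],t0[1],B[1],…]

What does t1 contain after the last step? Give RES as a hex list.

t0 = [0x5c, 0x7e, 0xa0, 0xab, 0xc0, 0x3d, 0xf4, 0x84]
t1 = [0x5c, 0x5c, 0x7e, 0xa0, 0xa0, 0xc0, 0xab, 0xf4]

RES = [0x5c, 0x5c, 0x7e, 0xa0, 0xa0, 0xc0, 0xab, 0xf4]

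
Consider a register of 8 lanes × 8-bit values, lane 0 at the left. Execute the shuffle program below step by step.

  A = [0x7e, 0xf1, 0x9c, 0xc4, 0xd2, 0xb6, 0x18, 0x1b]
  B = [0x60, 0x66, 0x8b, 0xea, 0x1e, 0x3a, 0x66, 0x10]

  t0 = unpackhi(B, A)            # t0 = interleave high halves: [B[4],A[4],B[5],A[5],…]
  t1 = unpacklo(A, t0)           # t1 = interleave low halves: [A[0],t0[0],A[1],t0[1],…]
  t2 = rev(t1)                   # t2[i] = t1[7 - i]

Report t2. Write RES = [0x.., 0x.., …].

RES = [ 0xb6  0xc4  0x3a  0x9c  0xd2  0xf1  0x1e  0x7e ]

→ t0 |1e|d2|3a|b6|66|18|10|1b|
→ t1 |7e|1e|f1|d2|9c|3a|c4|b6|
→ t2 |b6|c4|3a|9c|d2|f1|1e|7e|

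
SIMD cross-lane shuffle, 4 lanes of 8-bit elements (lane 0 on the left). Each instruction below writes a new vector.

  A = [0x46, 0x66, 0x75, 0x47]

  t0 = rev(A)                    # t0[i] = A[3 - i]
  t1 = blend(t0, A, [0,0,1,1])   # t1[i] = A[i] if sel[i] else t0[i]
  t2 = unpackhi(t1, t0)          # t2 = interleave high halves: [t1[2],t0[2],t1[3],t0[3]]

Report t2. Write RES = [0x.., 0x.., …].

t0 = [0x47, 0x75, 0x66, 0x46]
t1 = [0x47, 0x75, 0x75, 0x47]
t2 = [0x75, 0x66, 0x47, 0x46]

RES = [ 0x75  0x66  0x47  0x46 ]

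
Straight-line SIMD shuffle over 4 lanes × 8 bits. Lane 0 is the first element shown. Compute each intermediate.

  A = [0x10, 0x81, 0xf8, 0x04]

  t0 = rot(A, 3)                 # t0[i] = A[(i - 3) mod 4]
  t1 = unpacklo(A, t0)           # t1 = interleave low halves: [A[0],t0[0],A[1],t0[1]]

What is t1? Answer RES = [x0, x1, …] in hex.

RES = [0x10, 0x81, 0x81, 0xf8]

t0 = [0x81, 0xf8, 0x04, 0x10]
t1 = [0x10, 0x81, 0x81, 0xf8]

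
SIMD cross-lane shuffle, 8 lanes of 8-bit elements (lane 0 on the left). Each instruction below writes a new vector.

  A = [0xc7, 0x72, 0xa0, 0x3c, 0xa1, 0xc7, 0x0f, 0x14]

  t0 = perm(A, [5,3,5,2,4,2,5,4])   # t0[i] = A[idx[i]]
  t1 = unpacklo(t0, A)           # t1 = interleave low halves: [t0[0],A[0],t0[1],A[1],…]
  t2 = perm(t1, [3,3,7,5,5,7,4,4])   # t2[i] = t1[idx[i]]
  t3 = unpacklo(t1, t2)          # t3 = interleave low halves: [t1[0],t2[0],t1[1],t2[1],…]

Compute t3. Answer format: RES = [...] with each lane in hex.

RES = [ 0xc7  0x72  0xc7  0x72  0x3c  0x3c  0x72  0xa0 ]

→ t0 |c7|3c|c7|a0|a1|a0|c7|a1|
→ t1 |c7|c7|3c|72|c7|a0|a0|3c|
→ t2 |72|72|3c|a0|a0|3c|c7|c7|
→ t3 |c7|72|c7|72|3c|3c|72|a0|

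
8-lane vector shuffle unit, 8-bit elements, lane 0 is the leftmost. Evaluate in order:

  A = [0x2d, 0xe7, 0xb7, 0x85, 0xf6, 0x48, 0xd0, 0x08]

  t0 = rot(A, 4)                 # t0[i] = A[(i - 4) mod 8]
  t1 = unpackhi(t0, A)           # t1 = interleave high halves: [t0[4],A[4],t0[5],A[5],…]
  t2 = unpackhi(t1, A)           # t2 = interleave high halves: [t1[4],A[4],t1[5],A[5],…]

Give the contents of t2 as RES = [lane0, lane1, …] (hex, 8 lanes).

RES = [0xb7, 0xf6, 0xd0, 0x48, 0x85, 0xd0, 0x08, 0x08]

t0 = [0xf6, 0x48, 0xd0, 0x08, 0x2d, 0xe7, 0xb7, 0x85]
t1 = [0x2d, 0xf6, 0xe7, 0x48, 0xb7, 0xd0, 0x85, 0x08]
t2 = [0xb7, 0xf6, 0xd0, 0x48, 0x85, 0xd0, 0x08, 0x08]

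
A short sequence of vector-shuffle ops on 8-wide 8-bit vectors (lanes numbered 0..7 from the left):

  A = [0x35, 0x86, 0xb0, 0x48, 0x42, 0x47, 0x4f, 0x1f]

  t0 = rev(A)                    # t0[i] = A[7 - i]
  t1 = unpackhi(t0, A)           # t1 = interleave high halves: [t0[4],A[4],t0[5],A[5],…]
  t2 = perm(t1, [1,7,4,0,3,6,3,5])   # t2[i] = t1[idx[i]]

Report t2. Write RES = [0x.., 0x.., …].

RES = [0x42, 0x1f, 0x86, 0x48, 0x47, 0x35, 0x47, 0x4f]

  t0: 1f 4f 47 42 48 b0 86 35
  t1: 48 42 b0 47 86 4f 35 1f
  t2: 42 1f 86 48 47 35 47 4f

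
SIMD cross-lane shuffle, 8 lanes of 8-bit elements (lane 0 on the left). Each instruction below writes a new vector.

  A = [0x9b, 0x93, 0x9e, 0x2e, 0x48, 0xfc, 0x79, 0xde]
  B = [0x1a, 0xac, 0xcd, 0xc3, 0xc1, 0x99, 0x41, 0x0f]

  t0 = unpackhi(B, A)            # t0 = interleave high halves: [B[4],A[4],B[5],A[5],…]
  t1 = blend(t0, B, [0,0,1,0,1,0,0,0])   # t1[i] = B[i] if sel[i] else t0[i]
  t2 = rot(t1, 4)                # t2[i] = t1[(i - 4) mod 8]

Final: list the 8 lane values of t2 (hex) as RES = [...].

RES = [ 0xc1  0x79  0x0f  0xde  0xc1  0x48  0xcd  0xfc ]

→ t0 |c1|48|99|fc|41|79|0f|de|
→ t1 |c1|48|cd|fc|c1|79|0f|de|
→ t2 |c1|79|0f|de|c1|48|cd|fc|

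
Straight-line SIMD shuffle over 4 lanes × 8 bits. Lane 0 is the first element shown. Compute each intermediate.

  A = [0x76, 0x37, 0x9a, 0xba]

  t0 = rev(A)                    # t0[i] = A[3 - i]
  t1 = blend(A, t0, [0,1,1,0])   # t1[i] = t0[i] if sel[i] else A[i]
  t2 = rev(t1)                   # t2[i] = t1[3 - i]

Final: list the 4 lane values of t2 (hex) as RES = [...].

RES = [0xba, 0x37, 0x9a, 0x76]

t0 = [0xba, 0x9a, 0x37, 0x76]
t1 = [0x76, 0x9a, 0x37, 0xba]
t2 = [0xba, 0x37, 0x9a, 0x76]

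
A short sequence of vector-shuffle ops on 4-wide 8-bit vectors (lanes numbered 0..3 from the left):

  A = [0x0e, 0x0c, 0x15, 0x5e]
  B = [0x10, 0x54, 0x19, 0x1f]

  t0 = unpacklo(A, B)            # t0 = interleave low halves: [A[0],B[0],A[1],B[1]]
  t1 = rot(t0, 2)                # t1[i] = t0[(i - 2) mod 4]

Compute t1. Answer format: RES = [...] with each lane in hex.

  t0: 0e 10 0c 54
  t1: 0c 54 0e 10

RES = [0x0c, 0x54, 0x0e, 0x10]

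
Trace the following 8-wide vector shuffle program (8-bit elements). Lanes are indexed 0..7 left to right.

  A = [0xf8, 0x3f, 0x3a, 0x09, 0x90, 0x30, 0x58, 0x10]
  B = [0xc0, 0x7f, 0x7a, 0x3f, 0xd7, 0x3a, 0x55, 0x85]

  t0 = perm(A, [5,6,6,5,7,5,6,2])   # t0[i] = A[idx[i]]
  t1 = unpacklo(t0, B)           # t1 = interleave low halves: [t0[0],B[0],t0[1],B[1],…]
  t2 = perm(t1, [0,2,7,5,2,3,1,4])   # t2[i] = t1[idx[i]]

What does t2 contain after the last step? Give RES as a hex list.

RES = [0x30, 0x58, 0x3f, 0x7a, 0x58, 0x7f, 0xc0, 0x58]

→ t0 |30|58|58|30|10|30|58|3a|
→ t1 |30|c0|58|7f|58|7a|30|3f|
→ t2 |30|58|3f|7a|58|7f|c0|58|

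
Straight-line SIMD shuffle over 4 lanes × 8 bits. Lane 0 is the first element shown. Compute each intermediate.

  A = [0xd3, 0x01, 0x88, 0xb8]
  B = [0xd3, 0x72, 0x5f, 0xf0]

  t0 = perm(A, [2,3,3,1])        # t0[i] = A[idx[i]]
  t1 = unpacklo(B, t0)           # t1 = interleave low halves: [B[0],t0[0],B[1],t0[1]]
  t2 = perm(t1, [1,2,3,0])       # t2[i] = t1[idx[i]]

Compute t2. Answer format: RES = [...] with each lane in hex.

RES = [0x88, 0x72, 0xb8, 0xd3]

→ t0 |88|b8|b8|01|
→ t1 |d3|88|72|b8|
→ t2 |88|72|b8|d3|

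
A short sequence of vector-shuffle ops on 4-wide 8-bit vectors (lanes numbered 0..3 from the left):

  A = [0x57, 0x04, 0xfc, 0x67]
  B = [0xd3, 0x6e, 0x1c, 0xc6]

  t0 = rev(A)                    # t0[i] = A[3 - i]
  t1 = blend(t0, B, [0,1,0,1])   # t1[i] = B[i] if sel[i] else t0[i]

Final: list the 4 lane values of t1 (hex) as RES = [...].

RES = [0x67, 0x6e, 0x04, 0xc6]

→ t0 |67|fc|04|57|
→ t1 |67|6e|04|c6|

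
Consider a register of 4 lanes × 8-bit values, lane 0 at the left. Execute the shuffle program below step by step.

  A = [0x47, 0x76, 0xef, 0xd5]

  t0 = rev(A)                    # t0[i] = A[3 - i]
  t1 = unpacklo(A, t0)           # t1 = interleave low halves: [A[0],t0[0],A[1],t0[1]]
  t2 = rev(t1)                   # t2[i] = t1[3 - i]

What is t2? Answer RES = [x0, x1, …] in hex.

RES = [0xef, 0x76, 0xd5, 0x47]

→ t0 |d5|ef|76|47|
→ t1 |47|d5|76|ef|
→ t2 |ef|76|d5|47|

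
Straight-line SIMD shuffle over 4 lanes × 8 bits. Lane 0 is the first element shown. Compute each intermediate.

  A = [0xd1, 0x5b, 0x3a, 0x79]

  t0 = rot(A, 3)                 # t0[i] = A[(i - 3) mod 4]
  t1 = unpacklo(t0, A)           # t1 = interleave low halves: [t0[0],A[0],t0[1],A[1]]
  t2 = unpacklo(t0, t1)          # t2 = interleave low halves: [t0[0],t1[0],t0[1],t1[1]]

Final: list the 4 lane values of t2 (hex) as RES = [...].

t0 = [0x5b, 0x3a, 0x79, 0xd1]
t1 = [0x5b, 0xd1, 0x3a, 0x5b]
t2 = [0x5b, 0x5b, 0x3a, 0xd1]

RES = [ 0x5b  0x5b  0x3a  0xd1 ]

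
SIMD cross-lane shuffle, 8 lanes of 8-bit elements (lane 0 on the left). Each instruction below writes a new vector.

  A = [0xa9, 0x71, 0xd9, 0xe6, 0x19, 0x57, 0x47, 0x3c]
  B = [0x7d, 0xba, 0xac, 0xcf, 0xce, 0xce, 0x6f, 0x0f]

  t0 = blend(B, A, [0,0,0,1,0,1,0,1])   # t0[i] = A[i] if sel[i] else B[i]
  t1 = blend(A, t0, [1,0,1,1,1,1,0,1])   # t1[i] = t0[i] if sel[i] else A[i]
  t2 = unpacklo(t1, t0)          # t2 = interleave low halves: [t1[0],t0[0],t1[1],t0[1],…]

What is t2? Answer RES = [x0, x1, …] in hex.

RES = [ 0x7d  0x7d  0x71  0xba  0xac  0xac  0xe6  0xe6 ]

  t0: 7d ba ac e6 ce 57 6f 3c
  t1: 7d 71 ac e6 ce 57 47 3c
  t2: 7d 7d 71 ba ac ac e6 e6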